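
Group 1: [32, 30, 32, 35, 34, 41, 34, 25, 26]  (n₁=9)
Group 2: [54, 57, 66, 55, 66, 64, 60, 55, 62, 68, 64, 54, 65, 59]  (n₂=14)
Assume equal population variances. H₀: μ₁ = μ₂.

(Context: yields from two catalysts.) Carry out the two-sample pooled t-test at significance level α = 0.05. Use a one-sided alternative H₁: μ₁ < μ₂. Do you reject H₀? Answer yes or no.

x̄₁=32.111, s₁=4.833, n₁=9
x̄₂=60.643, s₂=4.986, n₂=14
s_p² = [8·4.833² + 13·4.986²]/21 = 24.2906
SE = √(s_p²·(1/9+1/14)) = 2.1057
t = (32.111−60.643)/2.1057 = -13.5497
df = 21
p-value (one-sided, H₁ less) = 0.00000
At α=0.05: p < α → reject H₀

reject H₀: yes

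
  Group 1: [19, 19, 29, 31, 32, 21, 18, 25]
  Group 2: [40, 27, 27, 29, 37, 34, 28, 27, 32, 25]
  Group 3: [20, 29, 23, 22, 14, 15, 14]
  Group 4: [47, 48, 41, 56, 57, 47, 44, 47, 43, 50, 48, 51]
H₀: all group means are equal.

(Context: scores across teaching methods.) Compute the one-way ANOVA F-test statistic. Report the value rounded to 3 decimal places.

test statistic = 57.985

Group means [24.25, 30.60, 19.57, 48.25], grand mean 32.865
SSB = Σnᵢ(x̄ᵢ−x̄)² = 4722.460; SSW = ΣΣ(x−x̄ᵢ)² = 895.864
MSB = 4722.460/3 = 1574.1533; MSW = 895.864/33 = 27.1474
F = MSB/MSW = 57.9854
df = (3, 33)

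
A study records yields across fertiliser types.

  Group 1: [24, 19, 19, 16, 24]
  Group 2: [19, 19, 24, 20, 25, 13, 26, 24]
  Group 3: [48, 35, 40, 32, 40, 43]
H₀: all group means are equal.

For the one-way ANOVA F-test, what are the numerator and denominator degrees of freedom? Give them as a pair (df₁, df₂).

degrees of freedom = [2, 16]

k = 3 groups, N = 19 total
df = (k−1, N−k) = (3−1, 19−3) = (2, 16)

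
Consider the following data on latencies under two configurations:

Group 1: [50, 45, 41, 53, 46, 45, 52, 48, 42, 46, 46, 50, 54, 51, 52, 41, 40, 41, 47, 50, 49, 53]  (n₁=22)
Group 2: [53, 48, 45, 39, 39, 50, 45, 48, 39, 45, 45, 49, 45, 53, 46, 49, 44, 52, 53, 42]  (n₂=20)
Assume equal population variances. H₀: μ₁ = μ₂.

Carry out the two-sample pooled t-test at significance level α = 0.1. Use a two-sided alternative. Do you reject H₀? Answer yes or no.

x̄₁=47.364, s₁=4.414, n₁=22
x̄₂=46.450, s₂=4.548, n₂=20
s_p² = [21·4.414² + 19·4.548²]/40 = 20.0510
SE = √(s_p²·(1/22+1/20)) = 1.3835
t = (47.364−46.450)/1.3835 = 0.6604
df = 40
p-value (two-sided) = 0.51278
At α=0.1: p ≥ α → fail to reject H₀

reject H₀: no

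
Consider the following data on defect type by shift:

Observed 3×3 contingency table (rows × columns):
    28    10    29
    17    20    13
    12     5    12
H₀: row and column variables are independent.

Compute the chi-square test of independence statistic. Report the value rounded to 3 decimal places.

test statistic = 11.191

Row totals [67, 50, 29], col totals [57, 35, 54], n=146
χ² = (28−26.16)²/26.16 + (10−16.06)²/16.06 + (29−24.78)²/24.78 + (17−19.52)²/19.52 + (20−11.99)²/11.99 + (13−18.49)²/18.49 + (12−11.32)²/11.32 + (5−6.95)²/6.95 + (12−10.73)²/10.73 = 11.1907
df = 4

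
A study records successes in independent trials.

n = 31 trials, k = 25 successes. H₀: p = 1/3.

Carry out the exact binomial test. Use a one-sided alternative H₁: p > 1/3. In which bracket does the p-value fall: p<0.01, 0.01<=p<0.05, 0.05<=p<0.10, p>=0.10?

p-value bracket: p<0.01

Exact binomial: n=31, k=25, p₀=1/3=0.3333
P(X≥25) from Σ C(n,i)·p₀^i·(1−p₀)^(n−i)
p-value (one-sided, H₁ greater) = 0.00000
→ bracket: p<0.01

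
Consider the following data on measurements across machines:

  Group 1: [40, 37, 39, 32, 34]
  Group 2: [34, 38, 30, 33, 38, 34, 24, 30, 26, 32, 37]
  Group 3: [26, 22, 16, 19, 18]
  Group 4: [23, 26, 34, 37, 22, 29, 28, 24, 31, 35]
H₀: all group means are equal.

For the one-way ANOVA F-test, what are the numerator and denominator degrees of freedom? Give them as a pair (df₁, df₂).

degrees of freedom = [3, 27]

k = 4 groups, N = 31 total
df = (k−1, N−k) = (4−1, 31−4) = (3, 27)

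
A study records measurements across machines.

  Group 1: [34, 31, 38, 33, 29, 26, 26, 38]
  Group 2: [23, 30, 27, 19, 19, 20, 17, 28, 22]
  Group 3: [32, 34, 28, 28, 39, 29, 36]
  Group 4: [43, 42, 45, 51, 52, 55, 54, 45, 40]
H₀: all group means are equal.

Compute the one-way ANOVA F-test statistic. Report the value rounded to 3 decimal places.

Group means [31.88, 22.78, 32.29, 47.44], grand mean 33.727
SSB = Σnᵢ(x̄ᵢ−x̄)² = 2814.464; SSW = ΣΣ(x−x̄ᵢ)² = 686.081
MSB = 2814.464/3 = 938.1547; MSW = 686.081/29 = 23.6580
F = MSB/MSW = 39.6549
df = (3, 29)

test statistic = 39.655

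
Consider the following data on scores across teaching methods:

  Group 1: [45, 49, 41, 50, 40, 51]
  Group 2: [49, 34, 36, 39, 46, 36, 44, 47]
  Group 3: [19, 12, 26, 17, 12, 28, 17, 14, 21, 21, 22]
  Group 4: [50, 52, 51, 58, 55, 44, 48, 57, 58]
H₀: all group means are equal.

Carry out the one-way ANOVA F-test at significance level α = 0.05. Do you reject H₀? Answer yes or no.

Group means [46.00, 41.38, 19.00, 52.56], grand mean 37.912
SSB = Σnᵢ(x̄ᵢ−x̄)² = 6352.638; SSW = ΣΣ(x−x̄ᵢ)² = 814.097
MSB = 6352.638/3 = 2117.5460; MSW = 814.097/30 = 27.1366
F = MSB/MSW = 78.0329
df = (3, 30)
p-value (upper-tail) = 0.00000
At α=0.05: p < α → reject H₀

reject H₀: yes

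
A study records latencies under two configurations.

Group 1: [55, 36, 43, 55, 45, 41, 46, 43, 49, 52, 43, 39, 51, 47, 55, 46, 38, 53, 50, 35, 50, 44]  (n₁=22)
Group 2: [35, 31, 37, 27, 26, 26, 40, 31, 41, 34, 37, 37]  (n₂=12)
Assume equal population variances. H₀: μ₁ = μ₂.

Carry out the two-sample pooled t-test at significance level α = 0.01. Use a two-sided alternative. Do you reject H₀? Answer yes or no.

x̄₁=46.182, s₁=6.115, n₁=22
x̄₂=33.500, s₂=5.266, n₂=12
s_p² = [21·6.115² + 11·5.266²]/32 = 34.0710
SE = √(s_p²·(1/22+1/12)) = 2.0947
t = (46.182−33.500)/2.0947 = 6.0541
df = 32
p-value (two-sided) = 0.00000
At α=0.01: p < α → reject H₀

reject H₀: yes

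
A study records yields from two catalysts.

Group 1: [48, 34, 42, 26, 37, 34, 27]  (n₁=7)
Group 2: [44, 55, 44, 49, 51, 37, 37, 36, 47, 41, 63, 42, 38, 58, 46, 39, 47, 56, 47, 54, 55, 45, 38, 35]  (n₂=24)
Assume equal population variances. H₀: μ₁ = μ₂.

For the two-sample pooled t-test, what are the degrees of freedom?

df = n₁ + n₂ − 2 = 7 + 24 − 2 = 29

degrees of freedom = 29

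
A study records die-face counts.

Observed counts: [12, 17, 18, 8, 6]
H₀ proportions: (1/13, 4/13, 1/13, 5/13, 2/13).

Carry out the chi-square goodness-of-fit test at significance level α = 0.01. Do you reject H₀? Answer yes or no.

n = 61; E_i = n·p_i = [4.69, 18.77, 4.69, 23.46, 9.38]
χ² = (12−4.69)²/4.69 + (17−18.77)²/18.77 + (18−4.69)²/4.69 + (8−23.46)²/23.46 + (6−9.38)²/9.38 = 60.6992
df = 4
p-value (upper-tail) = 0.00000
At α=0.01: p < α → reject H₀

reject H₀: yes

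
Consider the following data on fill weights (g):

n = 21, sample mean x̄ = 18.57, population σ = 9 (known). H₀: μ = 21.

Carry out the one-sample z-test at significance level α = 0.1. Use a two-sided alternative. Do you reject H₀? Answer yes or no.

reject H₀: no

SE = σ/√n = 9/√21 = 1.9640
z = (x̄−μ₀)/SE = (18.57−21)/1.9640 = -1.2373
p-value (two-sided) = 0.21598
At α=0.1: p ≥ α → fail to reject H₀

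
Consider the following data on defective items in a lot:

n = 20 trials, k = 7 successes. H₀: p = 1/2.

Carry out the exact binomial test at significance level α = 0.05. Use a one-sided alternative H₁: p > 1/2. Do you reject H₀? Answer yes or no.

reject H₀: no

Exact binomial: n=20, k=7, p₀=1/2=0.5000
P(X≥7) from Σ C(n,i)·p₀^i·(1−p₀)^(n−i)
p-value (one-sided, H₁ greater) = 0.94234
At α=0.05: p ≥ α → fail to reject H₀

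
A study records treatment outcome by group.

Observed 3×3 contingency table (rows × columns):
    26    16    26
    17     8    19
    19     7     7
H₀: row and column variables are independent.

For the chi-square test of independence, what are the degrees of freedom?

degrees of freedom = 4

df = (r−1)(c−1) = (3−1)·(3−1) = 4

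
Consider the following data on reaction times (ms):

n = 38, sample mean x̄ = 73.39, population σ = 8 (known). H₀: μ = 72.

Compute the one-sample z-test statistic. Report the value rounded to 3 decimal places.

test statistic = 1.071

SE = σ/√n = 8/√38 = 1.2978
z = (x̄−μ₀)/SE = (73.39−72)/1.2978 = 1.0711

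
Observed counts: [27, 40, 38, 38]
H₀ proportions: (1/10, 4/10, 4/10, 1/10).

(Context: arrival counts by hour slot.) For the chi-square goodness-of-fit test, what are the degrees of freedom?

degrees of freedom = 3

df = k − 1 = 4 − 1 = 3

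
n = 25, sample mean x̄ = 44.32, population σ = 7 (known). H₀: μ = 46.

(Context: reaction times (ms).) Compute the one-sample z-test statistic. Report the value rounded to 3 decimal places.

test statistic = -1.200

SE = σ/√n = 7/√25 = 1.4000
z = (x̄−μ₀)/SE = (44.32−46)/1.4000 = -1.2000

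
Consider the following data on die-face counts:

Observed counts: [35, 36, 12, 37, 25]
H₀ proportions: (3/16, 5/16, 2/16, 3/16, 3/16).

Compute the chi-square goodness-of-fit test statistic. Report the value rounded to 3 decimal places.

n = 145; E_i = n·p_i = [27.19, 45.31, 18.12, 27.19, 27.19]
χ² = (35−27.19)²/27.19 + (36−45.31)²/45.31 + (12−18.12)²/18.12 + (37−27.19)²/27.19 + (25−27.19)²/27.19 = 9.9462
df = 4

test statistic = 9.946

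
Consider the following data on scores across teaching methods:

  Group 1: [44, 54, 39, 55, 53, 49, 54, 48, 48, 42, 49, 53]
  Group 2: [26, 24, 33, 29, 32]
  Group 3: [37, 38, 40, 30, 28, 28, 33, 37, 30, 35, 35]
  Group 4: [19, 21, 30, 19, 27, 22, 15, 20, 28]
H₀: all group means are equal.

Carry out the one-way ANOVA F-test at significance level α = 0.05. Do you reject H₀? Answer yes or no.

reject H₀: yes

Group means [49.00, 28.80, 33.73, 22.33], grand mean 35.243
SSB = Σnᵢ(x̄ᵢ−x̄)² = 4003.829; SSW = ΣΣ(x−x̄ᵢ)² = 724.982
MSB = 4003.829/3 = 1334.6097; MSW = 724.982/33 = 21.9691
F = MSB/MSW = 60.7493
df = (3, 33)
p-value (upper-tail) = 0.00000
At α=0.05: p < α → reject H₀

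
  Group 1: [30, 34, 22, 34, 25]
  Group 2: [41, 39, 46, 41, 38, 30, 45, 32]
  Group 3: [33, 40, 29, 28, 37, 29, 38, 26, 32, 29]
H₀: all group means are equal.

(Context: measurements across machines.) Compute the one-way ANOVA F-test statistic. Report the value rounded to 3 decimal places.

Group means [29.00, 39.00, 32.10], grand mean 33.826
SSB = Σnᵢ(x̄ᵢ−x̄)² = 360.404; SSW = ΣΣ(x−x̄ᵢ)² = 544.900
MSB = 360.404/2 = 180.2022; MSW = 544.900/20 = 27.2450
F = MSB/MSW = 6.6141
df = (2, 20)

test statistic = 6.614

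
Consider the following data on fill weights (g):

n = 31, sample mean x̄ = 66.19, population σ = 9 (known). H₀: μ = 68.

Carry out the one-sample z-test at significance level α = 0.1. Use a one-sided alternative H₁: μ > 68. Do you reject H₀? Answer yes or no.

reject H₀: no

SE = σ/√n = 9/√31 = 1.6164
z = (x̄−μ₀)/SE = (66.19−68)/1.6164 = -1.1197
p-value (one-sided, H₁ greater) = 0.86859
At α=0.1: p ≥ α → fail to reject H₀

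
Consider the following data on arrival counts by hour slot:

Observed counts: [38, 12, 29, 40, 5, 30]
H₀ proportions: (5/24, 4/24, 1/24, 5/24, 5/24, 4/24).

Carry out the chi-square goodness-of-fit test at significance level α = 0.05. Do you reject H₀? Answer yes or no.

reject H₀: yes

n = 154; E_i = n·p_i = [32.08, 25.67, 6.42, 32.08, 32.08, 25.67]
χ² = (38−32.08)²/32.08 + (12−25.67)²/25.67 + (29−6.42)²/6.42 + (40−32.08)²/32.08 + (5−32.08)²/32.08 + (30−25.67)²/25.67 = 113.3974
df = 5
p-value (upper-tail) = 0.00000
At α=0.05: p < α → reject H₀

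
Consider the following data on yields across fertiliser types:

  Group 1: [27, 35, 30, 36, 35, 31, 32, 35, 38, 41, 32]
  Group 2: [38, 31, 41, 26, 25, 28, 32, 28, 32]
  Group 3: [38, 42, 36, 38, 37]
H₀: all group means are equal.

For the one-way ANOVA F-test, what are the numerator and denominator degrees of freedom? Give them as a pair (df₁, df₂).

k = 3 groups, N = 25 total
df = (k−1, N−k) = (3−1, 25−3) = (2, 22)

degrees of freedom = [2, 22]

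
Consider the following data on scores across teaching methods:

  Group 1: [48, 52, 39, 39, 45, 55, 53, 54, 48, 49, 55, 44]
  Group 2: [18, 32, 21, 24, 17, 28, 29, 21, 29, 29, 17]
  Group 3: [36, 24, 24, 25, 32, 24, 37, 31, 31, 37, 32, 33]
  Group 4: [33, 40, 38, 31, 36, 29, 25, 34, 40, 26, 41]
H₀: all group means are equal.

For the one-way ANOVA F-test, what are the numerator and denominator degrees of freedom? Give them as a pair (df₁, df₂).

k = 4 groups, N = 46 total
df = (k−1, N−k) = (4−1, 46−4) = (3, 42)

degrees of freedom = [3, 42]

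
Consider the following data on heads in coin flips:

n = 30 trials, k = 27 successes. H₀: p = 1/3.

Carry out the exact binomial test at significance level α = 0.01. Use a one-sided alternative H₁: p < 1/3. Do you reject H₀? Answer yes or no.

Exact binomial: n=30, k=27, p₀=1/3=0.3333
P(X≤27) from Σ C(n,i)·p₀^i·(1−p₀)^(n−i)
p-value (one-sided, H₁ less) = 1.00000
At α=0.01: p ≥ α → fail to reject H₀

reject H₀: no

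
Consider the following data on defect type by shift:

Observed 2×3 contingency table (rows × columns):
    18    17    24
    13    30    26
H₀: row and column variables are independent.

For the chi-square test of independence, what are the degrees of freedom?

degrees of freedom = 2

df = (r−1)(c−1) = (2−1)·(3−1) = 2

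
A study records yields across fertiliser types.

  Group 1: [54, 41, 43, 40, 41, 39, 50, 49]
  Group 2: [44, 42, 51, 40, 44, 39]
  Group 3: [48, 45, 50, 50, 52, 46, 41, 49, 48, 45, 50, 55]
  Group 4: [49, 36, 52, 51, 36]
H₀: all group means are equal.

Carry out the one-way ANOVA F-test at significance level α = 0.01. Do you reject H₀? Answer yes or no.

reject H₀: no

Group means [44.62, 43.33, 48.25, 44.80], grand mean 45.806
SSB = Σnᵢ(x̄ᵢ−x̄)² = 124.580; SSW = ΣΣ(x−x̄ᵢ)² = 720.258
MSB = 124.580/3 = 41.5268; MSW = 720.258/27 = 26.6762
F = MSB/MSW = 1.5567
df = (3, 27)
p-value (upper-tail) = 0.22278
At α=0.01: p ≥ α → fail to reject H₀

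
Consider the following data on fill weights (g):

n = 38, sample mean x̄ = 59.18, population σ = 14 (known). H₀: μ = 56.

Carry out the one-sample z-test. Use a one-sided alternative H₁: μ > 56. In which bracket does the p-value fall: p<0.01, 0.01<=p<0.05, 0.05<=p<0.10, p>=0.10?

SE = σ/√n = 14/√38 = 2.2711
z = (x̄−μ₀)/SE = (59.18−56)/2.2711 = 1.4002
p-value (one-sided, H₁ greater) = 0.08073
→ bracket: 0.05<=p<0.10

p-value bracket: 0.05<=p<0.10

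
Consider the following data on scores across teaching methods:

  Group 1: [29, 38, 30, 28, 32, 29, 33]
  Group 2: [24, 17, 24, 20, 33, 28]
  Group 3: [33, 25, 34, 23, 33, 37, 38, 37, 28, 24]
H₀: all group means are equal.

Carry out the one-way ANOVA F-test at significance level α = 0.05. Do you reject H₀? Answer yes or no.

Group means [31.29, 24.33, 31.20], grand mean 29.435
SSB = Σnᵢ(x̄ᵢ−x̄)² = 211.290; SSW = ΣΣ(x−x̄ᵢ)² = 528.362
MSB = 211.290/2 = 105.6451; MSW = 528.362/20 = 26.4181
F = MSB/MSW = 3.9990
df = (2, 20)
p-value (upper-tail) = 0.03460
At α=0.05: p < α → reject H₀

reject H₀: yes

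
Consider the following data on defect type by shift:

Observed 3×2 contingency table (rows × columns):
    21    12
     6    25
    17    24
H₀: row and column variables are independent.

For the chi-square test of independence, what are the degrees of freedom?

df = (r−1)(c−1) = (3−1)·(2−1) = 2

degrees of freedom = 2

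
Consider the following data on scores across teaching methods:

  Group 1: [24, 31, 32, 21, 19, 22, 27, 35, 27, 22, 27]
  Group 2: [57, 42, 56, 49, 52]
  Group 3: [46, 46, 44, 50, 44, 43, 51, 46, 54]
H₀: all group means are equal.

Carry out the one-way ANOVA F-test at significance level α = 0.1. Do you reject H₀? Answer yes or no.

reject H₀: yes

Group means [26.09, 51.20, 47.11], grand mean 38.680
SSB = Σnᵢ(x̄ᵢ−x̄)² = 3166.842; SSW = ΣΣ(x−x̄ᵢ)² = 512.598
MSB = 3166.842/2 = 1583.4210; MSW = 512.598/22 = 23.2999
F = MSB/MSW = 67.9583
df = (2, 22)
p-value (upper-tail) = 0.00000
At α=0.1: p < α → reject H₀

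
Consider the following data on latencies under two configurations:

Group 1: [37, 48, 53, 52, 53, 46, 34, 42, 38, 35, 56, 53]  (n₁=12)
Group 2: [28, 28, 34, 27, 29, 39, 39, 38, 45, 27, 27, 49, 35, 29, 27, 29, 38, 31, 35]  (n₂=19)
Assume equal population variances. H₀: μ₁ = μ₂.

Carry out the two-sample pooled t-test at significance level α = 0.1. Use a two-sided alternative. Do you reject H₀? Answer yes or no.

reject H₀: yes

x̄₁=45.583, s₁=8.039, n₁=12
x̄₂=33.368, s₂=6.559, n₂=19
s_p² = [11·8.039² + 18·6.559²]/29 = 51.2185
SE = √(s_p²·(1/12+1/19)) = 2.6389
t = (45.583−33.368)/2.6389 = 4.6287
df = 29
p-value (two-sided) = 0.00007
At α=0.1: p < α → reject H₀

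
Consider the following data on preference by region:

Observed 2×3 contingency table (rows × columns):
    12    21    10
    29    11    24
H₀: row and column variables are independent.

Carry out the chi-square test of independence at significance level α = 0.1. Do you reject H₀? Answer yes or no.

reject H₀: yes

Row totals [43, 64], col totals [41, 32, 34], n=107
χ² = (12−16.48)²/16.48 + (21−12.86)²/12.86 + (10−13.66)²/13.66 + (29−24.52)²/24.52 + (11−19.14)²/19.14 + (24−20.34)²/20.34 = 12.2904
df = 2
p-value (upper-tail) = 0.00214
At α=0.1: p < α → reject H₀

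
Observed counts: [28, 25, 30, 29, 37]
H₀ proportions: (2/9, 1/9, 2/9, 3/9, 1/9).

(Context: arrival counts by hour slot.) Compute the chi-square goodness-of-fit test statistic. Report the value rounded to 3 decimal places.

test statistic = 39.235

n = 149; E_i = n·p_i = [33.11, 16.56, 33.11, 49.67, 16.56]
χ² = (28−33.11)²/33.11 + (25−16.56)²/16.56 + (30−33.11)²/33.11 + (29−49.67)²/49.67 + (37−16.56)²/16.56 = 39.2349
df = 4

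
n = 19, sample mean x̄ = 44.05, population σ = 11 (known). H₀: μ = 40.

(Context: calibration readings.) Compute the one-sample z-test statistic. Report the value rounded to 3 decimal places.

test statistic = 1.605

SE = σ/√n = 11/√19 = 2.5236
z = (x̄−μ₀)/SE = (44.05−40)/2.5236 = 1.6049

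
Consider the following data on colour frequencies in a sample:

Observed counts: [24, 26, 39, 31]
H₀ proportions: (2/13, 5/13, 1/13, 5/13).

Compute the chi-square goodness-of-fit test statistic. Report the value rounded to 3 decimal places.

n = 120; E_i = n·p_i = [18.46, 46.15, 9.23, 46.15]
χ² = (24−18.46)²/18.46 + (26−46.15)²/46.15 + (39−9.23)²/9.23 + (31−46.15)²/46.15 = 111.4433
df = 3

test statistic = 111.443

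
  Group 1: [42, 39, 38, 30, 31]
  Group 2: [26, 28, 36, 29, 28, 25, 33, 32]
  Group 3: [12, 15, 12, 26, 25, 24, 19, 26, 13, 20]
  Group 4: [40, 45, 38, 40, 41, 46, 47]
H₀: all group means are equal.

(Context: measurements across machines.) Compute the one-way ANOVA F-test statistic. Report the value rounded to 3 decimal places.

test statistic = 35.588

Group means [36.00, 29.62, 19.20, 42.43], grand mean 30.200
SSB = Σnᵢ(x̄ᵢ−x̄)² = 2427.611; SSW = ΣΣ(x−x̄ᵢ)² = 591.189
MSB = 2427.611/3 = 809.2036; MSW = 591.189/26 = 22.7380
F = MSB/MSW = 35.5881
df = (3, 26)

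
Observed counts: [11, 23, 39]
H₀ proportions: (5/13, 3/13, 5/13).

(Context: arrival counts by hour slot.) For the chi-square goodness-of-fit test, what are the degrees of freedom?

df = k − 1 = 3 − 1 = 2

degrees of freedom = 2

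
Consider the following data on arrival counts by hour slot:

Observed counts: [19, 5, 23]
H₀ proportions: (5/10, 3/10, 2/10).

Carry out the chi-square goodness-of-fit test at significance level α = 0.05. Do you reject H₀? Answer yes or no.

reject H₀: yes

n = 47; E_i = n·p_i = [23.50, 14.10, 9.40]
χ² = (19−23.50)²/23.50 + (5−14.10)²/14.10 + (23−9.40)²/9.40 = 26.4113
df = 2
p-value (upper-tail) = 0.00000
At α=0.05: p < α → reject H₀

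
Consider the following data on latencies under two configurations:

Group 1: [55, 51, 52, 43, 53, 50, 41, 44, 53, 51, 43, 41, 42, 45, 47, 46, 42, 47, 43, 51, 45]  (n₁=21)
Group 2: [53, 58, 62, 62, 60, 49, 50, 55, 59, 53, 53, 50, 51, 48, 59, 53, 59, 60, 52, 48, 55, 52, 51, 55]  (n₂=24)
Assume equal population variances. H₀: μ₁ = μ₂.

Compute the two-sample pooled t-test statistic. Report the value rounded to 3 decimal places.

x̄₁=46.905, s₁=4.504, n₁=21
x̄₂=54.458, s₂=4.413, n₂=24
s_p² = [20·4.504² + 23·4.413²]/43 = 19.8551
SE = √(s_p²·(1/21+1/24)) = 1.3315
t = (46.905−54.458)/1.3315 = -5.6732
df = 43

test statistic = -5.673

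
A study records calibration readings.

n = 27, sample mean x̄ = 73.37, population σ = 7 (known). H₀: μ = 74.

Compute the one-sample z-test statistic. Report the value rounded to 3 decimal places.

SE = σ/√n = 7/√27 = 1.3472
z = (x̄−μ₀)/SE = (73.37−74)/1.3472 = -0.4677

test statistic = -0.468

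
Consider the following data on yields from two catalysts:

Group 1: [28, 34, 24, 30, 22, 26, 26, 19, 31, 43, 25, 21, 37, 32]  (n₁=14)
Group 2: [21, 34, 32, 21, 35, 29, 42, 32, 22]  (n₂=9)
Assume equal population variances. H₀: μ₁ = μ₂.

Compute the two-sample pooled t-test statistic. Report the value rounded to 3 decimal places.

x̄₁=28.429, s₁=6.607, n₁=14
x̄₂=29.778, s₂=7.242, n₂=9
s_p² = [13·6.607² + 8·7.242²]/21 = 46.9992
SE = √(s_p²·(1/14+1/9)) = 2.9290
t = (28.429−29.778)/2.9290 = -0.4606
df = 21

test statistic = -0.461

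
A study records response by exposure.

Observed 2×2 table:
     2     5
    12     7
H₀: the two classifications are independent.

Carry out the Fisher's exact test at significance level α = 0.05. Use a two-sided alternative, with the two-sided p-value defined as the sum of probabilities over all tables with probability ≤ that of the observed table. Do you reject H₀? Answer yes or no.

reject H₀: no

Margins: r₁=7, r₂=19, c₁=14, c₂=12, n=26
p_obs = C(7,2)·C(19,12)/C(26,14); sum pmf over tables with pmf ≤ p_obs
p-value (two-sided) = 0.19043
At α=0.05: p ≥ α → fail to reject H₀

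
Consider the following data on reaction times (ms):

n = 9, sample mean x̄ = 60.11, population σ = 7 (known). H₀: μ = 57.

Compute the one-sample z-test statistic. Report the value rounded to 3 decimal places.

test statistic = 1.333

SE = σ/√n = 7/√9 = 2.3333
z = (x̄−μ₀)/SE = (60.11−57)/2.3333 = 1.3329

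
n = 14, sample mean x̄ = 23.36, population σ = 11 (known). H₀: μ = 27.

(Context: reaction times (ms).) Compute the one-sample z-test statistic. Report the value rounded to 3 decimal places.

SE = σ/√n = 11/√14 = 2.9399
z = (x̄−μ₀)/SE = (23.36−27)/2.9399 = -1.2381

test statistic = -1.238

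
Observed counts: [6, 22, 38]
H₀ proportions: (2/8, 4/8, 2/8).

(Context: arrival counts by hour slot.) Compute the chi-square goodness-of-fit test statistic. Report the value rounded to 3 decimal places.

n = 66; E_i = n·p_i = [16.50, 33.00, 16.50]
χ² = (6−16.50)²/16.50 + (22−33.00)²/33.00 + (38−16.50)²/16.50 = 38.3636
df = 2

test statistic = 38.364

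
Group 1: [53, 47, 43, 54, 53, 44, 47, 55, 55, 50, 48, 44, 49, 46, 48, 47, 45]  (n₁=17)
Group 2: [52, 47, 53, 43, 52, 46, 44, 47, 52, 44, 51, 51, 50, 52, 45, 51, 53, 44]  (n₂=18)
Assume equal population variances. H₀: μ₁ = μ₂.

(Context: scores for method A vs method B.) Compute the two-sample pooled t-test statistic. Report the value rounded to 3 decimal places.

x̄₁=48.706, s₁=3.981, n₁=17
x̄₂=48.722, s₂=3.627, n₂=18
s_p² = [16·3.981² + 17·3.627²]/33 = 14.4588
SE = √(s_p²·(1/17+1/18)) = 1.2860
t = (48.706−48.722)/1.2860 = -0.0127
df = 33

test statistic = -0.013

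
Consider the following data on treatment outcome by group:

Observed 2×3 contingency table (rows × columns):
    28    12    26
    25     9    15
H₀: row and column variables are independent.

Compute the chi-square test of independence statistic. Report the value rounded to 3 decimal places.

test statistic = 1.060

Row totals [66, 49], col totals [53, 21, 41], n=115
χ² = (28−30.42)²/30.42 + (12−12.05)²/12.05 + (26−23.53)²/23.53 + (25−22.58)²/22.58 + (9−8.95)²/8.95 + (15−17.47)²/17.47 = 1.0597
df = 2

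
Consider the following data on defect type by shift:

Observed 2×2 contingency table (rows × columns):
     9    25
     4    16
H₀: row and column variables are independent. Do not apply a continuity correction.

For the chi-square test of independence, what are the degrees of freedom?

df = (r−1)(c−1) = (2−1)·(2−1) = 1

degrees of freedom = 1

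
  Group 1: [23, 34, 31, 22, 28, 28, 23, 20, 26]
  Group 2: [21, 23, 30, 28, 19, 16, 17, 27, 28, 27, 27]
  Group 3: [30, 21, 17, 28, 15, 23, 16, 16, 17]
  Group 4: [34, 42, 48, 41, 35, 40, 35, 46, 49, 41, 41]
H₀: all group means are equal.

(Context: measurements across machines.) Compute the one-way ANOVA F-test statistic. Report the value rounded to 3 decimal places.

Group means [26.11, 23.91, 20.33, 41.09], grand mean 28.325
SSB = Σnᵢ(x̄ᵢ−x̄)² = 2626.068; SSW = ΣΣ(x−x̄ᵢ)² = 918.707
MSB = 2626.068/3 = 875.3560; MSW = 918.707/36 = 25.5196
F = MSB/MSW = 34.3013
df = (3, 36)

test statistic = 34.301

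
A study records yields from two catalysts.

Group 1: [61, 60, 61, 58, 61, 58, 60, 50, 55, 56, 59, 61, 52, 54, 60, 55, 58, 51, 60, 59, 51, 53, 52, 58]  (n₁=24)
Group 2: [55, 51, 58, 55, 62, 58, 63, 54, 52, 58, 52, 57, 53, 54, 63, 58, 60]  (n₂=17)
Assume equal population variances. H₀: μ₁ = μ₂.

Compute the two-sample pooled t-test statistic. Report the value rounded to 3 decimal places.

x̄₁=56.792, s₁=3.706, n₁=24
x̄₂=56.647, s₂=3.840, n₂=17
s_p² = [23·3.706² + 16·3.840²]/39 = 14.1498
SE = √(s_p²·(1/24+1/17)) = 1.1924
t = (56.792−56.647)/1.1924 = 0.1213
df = 39

test statistic = 0.121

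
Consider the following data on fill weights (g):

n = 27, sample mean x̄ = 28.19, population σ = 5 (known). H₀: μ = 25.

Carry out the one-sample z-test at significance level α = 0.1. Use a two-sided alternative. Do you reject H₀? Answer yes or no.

reject H₀: yes

SE = σ/√n = 5/√27 = 0.9623
z = (x̄−μ₀)/SE = (28.19−25)/0.9623 = 3.3151
p-value (two-sided) = 0.00092
At α=0.1: p < α → reject H₀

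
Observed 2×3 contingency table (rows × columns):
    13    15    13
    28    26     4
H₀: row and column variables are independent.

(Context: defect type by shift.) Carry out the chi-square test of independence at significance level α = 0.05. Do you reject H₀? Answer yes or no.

Row totals [41, 58], col totals [41, 41, 17], n=99
χ² = (13−16.98)²/16.98 + (15−16.98)²/16.98 + (13−7.04)²/7.04 + (28−24.02)²/24.02 + (26−24.02)²/24.02 + (4−9.96)²/9.96 = 10.5970
df = 2
p-value (upper-tail) = 0.00500
At α=0.05: p < α → reject H₀

reject H₀: yes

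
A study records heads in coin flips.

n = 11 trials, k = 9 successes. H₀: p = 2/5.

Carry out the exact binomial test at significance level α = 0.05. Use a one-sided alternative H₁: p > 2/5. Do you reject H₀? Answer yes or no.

Exact binomial: n=11, k=9, p₀=2/5=0.4000
P(X≥9) from Σ C(n,i)·p₀^i·(1−p₀)^(n−i)
p-value (one-sided, H₁ greater) = 0.00592
At α=0.05: p < α → reject H₀

reject H₀: yes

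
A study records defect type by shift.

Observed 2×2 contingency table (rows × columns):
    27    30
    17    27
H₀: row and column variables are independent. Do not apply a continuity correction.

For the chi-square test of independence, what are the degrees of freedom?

degrees of freedom = 1

df = (r−1)(c−1) = (2−1)·(2−1) = 1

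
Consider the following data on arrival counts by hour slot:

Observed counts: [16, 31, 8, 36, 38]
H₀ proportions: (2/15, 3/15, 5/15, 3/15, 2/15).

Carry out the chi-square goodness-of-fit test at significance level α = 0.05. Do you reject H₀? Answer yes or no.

reject H₀: yes

n = 129; E_i = n·p_i = [17.20, 25.80, 43.00, 25.80, 17.20]
χ² = (16−17.20)²/17.20 + (31−25.80)²/25.80 + (8−43.00)²/43.00 + (36−25.80)²/25.80 + (38−17.20)²/17.20 = 58.8062
df = 4
p-value (upper-tail) = 0.00000
At α=0.05: p < α → reject H₀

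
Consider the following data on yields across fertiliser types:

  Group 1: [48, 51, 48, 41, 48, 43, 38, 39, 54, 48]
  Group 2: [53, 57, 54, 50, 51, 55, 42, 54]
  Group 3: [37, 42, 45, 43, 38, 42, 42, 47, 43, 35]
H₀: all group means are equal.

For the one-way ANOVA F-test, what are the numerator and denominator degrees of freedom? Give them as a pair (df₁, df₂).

degrees of freedom = [2, 25]

k = 3 groups, N = 28 total
df = (k−1, N−k) = (3−1, 28−3) = (2, 25)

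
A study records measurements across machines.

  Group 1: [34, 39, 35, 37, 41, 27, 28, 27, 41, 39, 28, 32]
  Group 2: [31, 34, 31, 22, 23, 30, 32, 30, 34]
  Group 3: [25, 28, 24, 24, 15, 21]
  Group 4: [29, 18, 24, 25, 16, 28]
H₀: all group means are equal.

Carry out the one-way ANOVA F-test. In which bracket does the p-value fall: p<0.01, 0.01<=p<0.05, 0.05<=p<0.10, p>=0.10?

p-value bracket: p<0.01

Group means [34.00, 29.67, 22.83, 23.33], grand mean 28.848
SSB = Σnᵢ(x̄ᵢ−x̄)² = 724.076; SSW = ΣΣ(x−x̄ᵢ)² = 720.167
MSB = 724.076/3 = 241.3586; MSW = 720.167/29 = 24.8333
F = MSB/MSW = 9.7191
df = (3, 29)
p-value (upper-tail) = 0.00013
→ bracket: p<0.01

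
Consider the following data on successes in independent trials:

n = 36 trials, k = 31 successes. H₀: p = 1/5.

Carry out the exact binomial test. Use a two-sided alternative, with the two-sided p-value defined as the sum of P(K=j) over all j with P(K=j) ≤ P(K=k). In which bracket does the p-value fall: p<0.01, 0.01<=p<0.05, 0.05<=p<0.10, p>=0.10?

Exact binomial: n=36, k=31, p₀=1/5=0.2000
P(X=j) = C(n,j)·p₀^j·(1−p₀)^(n−j); p = Σ P(X=j) over j with P(X=j) ≤ P(X=31)
p-value (two-sided) = 0.00000
→ bracket: p<0.01

p-value bracket: p<0.01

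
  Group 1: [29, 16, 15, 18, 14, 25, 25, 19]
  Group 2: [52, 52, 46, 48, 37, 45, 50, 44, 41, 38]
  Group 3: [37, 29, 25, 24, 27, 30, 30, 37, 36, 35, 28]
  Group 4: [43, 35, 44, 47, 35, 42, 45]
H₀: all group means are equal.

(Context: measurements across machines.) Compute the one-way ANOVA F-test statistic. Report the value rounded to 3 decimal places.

test statistic = 42.293

Group means [20.12, 45.30, 30.73, 41.57], grand mean 34.528
SSB = Σnᵢ(x̄ᵢ−x̄)² = 3326.101; SSW = ΣΣ(x−x̄ᵢ)² = 838.871
MSB = 3326.101/3 = 1108.7004; MSW = 838.871/32 = 26.2147
F = MSB/MSW = 42.2930
df = (3, 32)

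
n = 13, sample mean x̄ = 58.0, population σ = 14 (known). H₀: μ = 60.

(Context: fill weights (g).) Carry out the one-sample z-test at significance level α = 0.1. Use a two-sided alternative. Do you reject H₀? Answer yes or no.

SE = σ/√n = 14/√13 = 3.8829
z = (x̄−μ₀)/SE = (58.0−60)/3.8829 = -0.5151
p-value (two-sided) = 0.60650
At α=0.1: p ≥ α → fail to reject H₀

reject H₀: no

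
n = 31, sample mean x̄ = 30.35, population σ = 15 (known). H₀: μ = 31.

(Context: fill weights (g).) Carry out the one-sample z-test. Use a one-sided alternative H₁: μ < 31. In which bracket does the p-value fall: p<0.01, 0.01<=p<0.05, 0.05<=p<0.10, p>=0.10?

SE = σ/√n = 15/√31 = 2.6941
z = (x̄−μ₀)/SE = (30.35−31)/2.6941 = -0.2413
p-value (one-sided, H₁ less) = 0.40467
→ bracket: p>=0.10

p-value bracket: p>=0.10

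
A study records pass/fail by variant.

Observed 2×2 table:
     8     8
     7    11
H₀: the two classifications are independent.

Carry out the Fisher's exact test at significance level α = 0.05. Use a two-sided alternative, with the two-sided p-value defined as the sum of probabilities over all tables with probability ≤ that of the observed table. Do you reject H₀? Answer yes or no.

reject H₀: no

Margins: r₁=16, r₂=18, c₁=15, c₂=19, n=34
p_obs = C(16,8)·C(18,7)/C(34,15); sum pmf over tables with pmf ≤ p_obs
p-value (two-sided) = 0.73028
At α=0.05: p ≥ α → fail to reject H₀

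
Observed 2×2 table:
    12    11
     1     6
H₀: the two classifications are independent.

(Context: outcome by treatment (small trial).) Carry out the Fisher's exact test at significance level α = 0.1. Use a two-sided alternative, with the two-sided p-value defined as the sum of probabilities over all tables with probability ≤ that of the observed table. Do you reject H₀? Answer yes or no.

Margins: r₁=23, r₂=7, c₁=13, c₂=17, n=30
p_obs = C(23,12)·C(7,1)/C(30,13); sum pmf over tables with pmf ≤ p_obs
p-value (two-sided) = 0.10375
At α=0.1: p ≥ α → fail to reject H₀

reject H₀: no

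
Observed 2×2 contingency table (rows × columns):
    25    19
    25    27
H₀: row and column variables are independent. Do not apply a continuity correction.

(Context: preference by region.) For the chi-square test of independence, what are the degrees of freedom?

df = (r−1)(c−1) = (2−1)·(2−1) = 1

degrees of freedom = 1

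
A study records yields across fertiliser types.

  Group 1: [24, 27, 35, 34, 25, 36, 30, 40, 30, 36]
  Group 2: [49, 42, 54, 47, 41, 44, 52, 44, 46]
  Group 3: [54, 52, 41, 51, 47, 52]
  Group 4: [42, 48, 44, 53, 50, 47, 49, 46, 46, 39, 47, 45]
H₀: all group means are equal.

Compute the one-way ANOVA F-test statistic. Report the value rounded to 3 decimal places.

Group means [31.70, 46.56, 49.50, 46.33], grand mean 42.946
SSB = Σnᵢ(x̄ᵢ−x̄)² = 1777.403; SSW = ΣΣ(x−x̄ᵢ)² = 672.489
MSB = 1777.403/3 = 592.4677; MSW = 672.489/33 = 20.3785
F = MSB/MSW = 29.0732
df = (3, 33)

test statistic = 29.073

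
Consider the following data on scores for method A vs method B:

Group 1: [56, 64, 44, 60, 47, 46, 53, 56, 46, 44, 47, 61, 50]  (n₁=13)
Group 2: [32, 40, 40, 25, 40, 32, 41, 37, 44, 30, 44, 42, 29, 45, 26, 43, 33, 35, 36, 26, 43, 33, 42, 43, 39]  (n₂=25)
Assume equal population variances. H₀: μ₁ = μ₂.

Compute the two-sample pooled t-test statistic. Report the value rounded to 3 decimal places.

test statistic = 6.755

x̄₁=51.846, s₁=6.926, n₁=13
x̄₂=36.800, s₂=6.298, n₂=25
s_p² = [12·6.926² + 24·6.298²]/36 = 42.4359
SE = √(s_p²·(1/13+1/25)) = 2.2275
t = (51.846−36.800)/2.2275 = 6.7547
df = 36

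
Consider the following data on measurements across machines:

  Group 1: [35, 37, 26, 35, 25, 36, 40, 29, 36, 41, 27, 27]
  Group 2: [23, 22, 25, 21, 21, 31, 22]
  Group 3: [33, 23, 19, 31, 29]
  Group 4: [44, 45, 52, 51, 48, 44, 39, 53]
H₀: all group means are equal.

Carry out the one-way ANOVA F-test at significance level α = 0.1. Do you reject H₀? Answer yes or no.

Group means [32.83, 23.57, 27.00, 47.00], grand mean 33.438
SSB = Σnᵢ(x̄ᵢ−x̄)² = 2364.494; SSW = ΣΣ(x−x̄ᵢ)² = 731.381
MSB = 2364.494/3 = 788.1647; MSW = 731.381/28 = 26.1207
F = MSB/MSW = 30.1739
df = (3, 28)
p-value (upper-tail) = 0.00000
At α=0.1: p < α → reject H₀

reject H₀: yes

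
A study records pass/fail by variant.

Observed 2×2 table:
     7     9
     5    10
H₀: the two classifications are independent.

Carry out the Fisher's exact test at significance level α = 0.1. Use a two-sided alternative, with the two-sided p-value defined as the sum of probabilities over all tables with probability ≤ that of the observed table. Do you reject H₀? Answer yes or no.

Margins: r₁=16, r₂=15, c₁=12, c₂=19, n=31
p_obs = C(16,7)·C(15,5)/C(31,12); sum pmf over tables with pmf ≤ p_obs
p-value (two-sided) = 0.71599
At α=0.1: p ≥ α → fail to reject H₀

reject H₀: no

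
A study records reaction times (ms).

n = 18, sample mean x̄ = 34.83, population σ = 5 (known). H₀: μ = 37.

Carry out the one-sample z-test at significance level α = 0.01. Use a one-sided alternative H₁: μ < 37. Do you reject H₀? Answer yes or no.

SE = σ/√n = 5/√18 = 1.1785
z = (x̄−μ₀)/SE = (34.83−37)/1.1785 = -1.8413
p-value (one-sided, H₁ less) = 0.03279
At α=0.01: p ≥ α → fail to reject H₀

reject H₀: no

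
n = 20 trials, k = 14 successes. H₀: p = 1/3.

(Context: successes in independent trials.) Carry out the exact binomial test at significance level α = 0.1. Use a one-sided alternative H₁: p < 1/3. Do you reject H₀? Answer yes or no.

Exact binomial: n=20, k=14, p₀=1/3=0.3333
P(X≤14) from Σ C(n,i)·p₀^i·(1−p₀)^(n−i)
p-value (one-sided, H₁ less) = 0.99983
At α=0.1: p ≥ α → fail to reject H₀

reject H₀: no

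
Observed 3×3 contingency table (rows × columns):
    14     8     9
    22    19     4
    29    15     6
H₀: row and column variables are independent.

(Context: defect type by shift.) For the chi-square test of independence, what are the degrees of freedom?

df = (r−1)(c−1) = (3−1)·(3−1) = 4

degrees of freedom = 4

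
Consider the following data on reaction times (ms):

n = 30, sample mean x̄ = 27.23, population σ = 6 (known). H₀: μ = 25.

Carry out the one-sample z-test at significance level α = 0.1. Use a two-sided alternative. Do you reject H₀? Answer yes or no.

reject H₀: yes

SE = σ/√n = 6/√30 = 1.0954
z = (x̄−μ₀)/SE = (27.23−25)/1.0954 = 2.0357
p-value (two-sided) = 0.04178
At α=0.1: p < α → reject H₀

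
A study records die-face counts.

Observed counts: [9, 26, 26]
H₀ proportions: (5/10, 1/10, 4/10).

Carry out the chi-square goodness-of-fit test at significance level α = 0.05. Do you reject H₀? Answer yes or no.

reject H₀: yes

n = 61; E_i = n·p_i = [30.50, 6.10, 24.40]
χ² = (9−30.50)²/30.50 + (26−6.10)²/6.10 + (26−24.40)²/24.40 = 80.1803
df = 2
p-value (upper-tail) = 0.00000
At α=0.05: p < α → reject H₀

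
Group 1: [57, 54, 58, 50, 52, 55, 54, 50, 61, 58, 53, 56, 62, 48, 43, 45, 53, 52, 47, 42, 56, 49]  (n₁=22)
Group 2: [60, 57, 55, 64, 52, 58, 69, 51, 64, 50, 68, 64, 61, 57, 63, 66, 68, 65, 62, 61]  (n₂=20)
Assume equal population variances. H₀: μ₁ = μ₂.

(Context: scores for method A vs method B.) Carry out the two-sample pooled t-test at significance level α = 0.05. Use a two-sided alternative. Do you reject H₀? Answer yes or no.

x̄₁=52.500, s₁=5.396, n₁=22
x̄₂=60.750, s₂=5.684, n₂=20
s_p² = [21·5.396² + 19·5.684²]/40 = 30.6313
SE = √(s_p²·(1/22+1/20)) = 1.7099
t = (52.500−60.750)/1.7099 = -4.8247
df = 40
p-value (two-sided) = 0.00002
At α=0.05: p < α → reject H₀

reject H₀: yes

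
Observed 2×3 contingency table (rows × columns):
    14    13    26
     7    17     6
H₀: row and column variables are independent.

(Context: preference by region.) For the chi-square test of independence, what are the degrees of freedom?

df = (r−1)(c−1) = (2−1)·(3−1) = 2

degrees of freedom = 2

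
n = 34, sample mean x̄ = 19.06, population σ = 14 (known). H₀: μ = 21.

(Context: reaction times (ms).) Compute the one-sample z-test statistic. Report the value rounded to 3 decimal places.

SE = σ/√n = 14/√34 = 2.4010
z = (x̄−μ₀)/SE = (19.06−21)/2.4010 = -0.8080

test statistic = -0.808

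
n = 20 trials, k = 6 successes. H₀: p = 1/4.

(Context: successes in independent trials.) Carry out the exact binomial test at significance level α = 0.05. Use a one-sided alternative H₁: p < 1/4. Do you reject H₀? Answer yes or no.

reject H₀: no

Exact binomial: n=20, k=6, p₀=1/4=0.2500
P(X≤6) from Σ C(n,i)·p₀^i·(1−p₀)^(n−i)
p-value (one-sided, H₁ less) = 0.78578
At α=0.05: p ≥ α → fail to reject H₀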